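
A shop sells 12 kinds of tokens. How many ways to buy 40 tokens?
C(40+12-1, 12-1) = C(51, 11) = 47626016970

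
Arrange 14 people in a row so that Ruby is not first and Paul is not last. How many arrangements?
By inclusion-exclusion: 14! - 2×(14-1)! + (14-2)! = 87178291200 - 12454041600 + 479001600 = 75203251200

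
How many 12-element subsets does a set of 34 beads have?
C(34,12) = 34!/(12!×22!) = 548354040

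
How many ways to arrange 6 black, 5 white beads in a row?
11! / (6! × 5!) = 462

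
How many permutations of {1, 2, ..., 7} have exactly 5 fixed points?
Choose the 5 fixed points C(7,5) = 21, derange the rest: !2 = Σ_{j=0}^{2} (-1)^j·2!/j! = 2 - 2 + 1 = 1. Product = 21 × 1 = 21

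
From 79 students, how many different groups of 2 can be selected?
C(79,2) = 79!/(2!×77!) = 3081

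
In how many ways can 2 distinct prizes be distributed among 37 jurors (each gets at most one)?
P(37,2) = 37!/(37-2)! = 1332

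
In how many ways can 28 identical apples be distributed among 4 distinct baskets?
C(28+4-1, 4-1) = C(31, 3) = 4495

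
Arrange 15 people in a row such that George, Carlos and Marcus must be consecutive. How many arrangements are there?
Treat the 3 as one block: (15-3+1)! × 3! = 6227020800 × 6 = 37362124800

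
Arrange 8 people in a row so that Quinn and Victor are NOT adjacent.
Total - adjacent = 8! - (8-1)!×2 = 40320 - 10080 = 30240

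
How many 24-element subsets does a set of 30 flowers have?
C(30,24) = 30!/(24!×6!) = 593775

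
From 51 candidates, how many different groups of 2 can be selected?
C(51,2) = 51!/(2!×49!) = 1275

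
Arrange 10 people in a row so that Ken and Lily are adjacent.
Treat as block: (10-1)! × 2! = 362880 × 2 = 725760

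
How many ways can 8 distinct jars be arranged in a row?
8! = 40320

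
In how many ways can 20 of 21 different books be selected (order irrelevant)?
C(21,20) = 21!/(20!×1!) = 21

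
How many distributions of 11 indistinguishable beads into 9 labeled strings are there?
C(11+9-1, 9-1) = C(19, 8) = 75582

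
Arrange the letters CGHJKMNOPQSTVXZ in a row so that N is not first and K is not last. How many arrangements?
By inclusion-exclusion: 15! - 2×(15-1)! + (15-2)! = 1307674368000 - 174356582400 + 6227020800 = 1139544806400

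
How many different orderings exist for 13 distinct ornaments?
13! = 6227020800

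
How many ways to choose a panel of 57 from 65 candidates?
C(65,57) = 65!/(57!×8!) = 5047381560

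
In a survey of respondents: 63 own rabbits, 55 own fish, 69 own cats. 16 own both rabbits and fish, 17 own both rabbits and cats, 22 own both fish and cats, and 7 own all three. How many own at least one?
|A∪B∪C| = 63+55+69-16-17-22+7 = 139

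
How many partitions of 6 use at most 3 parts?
By conjugation, equals partitions of 6 into parts ≤ 3. Let r_j(i) = number of partitions of i into parts ≤ j, for i = 0..6. r_1(i) = 1 for all i; r_j(i) = r_{j-1}(i) + r_j(i-j). Rows j = 2..3: ≤2: 1 1 2 2 3 3 4; ≤3: 1 1 2 3 4 5 7. r_3(6) = 7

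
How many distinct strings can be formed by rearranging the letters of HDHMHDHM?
8! / (2! × 2! × 4!) = 420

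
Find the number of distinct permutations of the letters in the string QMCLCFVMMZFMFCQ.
15! / (2! × 3! × 1! × 4! × 1! × 3! × 1!) = 756756000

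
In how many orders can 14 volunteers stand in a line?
14! = 87178291200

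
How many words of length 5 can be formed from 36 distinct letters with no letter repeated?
P(36,5) = 36!/(36-5)! = 45239040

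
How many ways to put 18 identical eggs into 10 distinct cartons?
C(18+10-1, 10-1) = C(27, 9) = 4686825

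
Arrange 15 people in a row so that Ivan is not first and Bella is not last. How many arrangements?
By inclusion-exclusion: 15! - 2×(15-1)! + (15-2)! = 1307674368000 - 174356582400 + 6227020800 = 1139544806400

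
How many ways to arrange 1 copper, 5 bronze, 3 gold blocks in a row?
9! / (1! × 5! × 3!) = 504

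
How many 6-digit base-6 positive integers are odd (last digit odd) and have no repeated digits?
Last∈{1,3,5}. Last=0: 0. Last nonzero: 3×4×P(4,4) = 288. Total = 288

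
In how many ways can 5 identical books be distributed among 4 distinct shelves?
C(5+4-1, 4-1) = C(8, 3) = 56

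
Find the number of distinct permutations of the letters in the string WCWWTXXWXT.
10! / (3! × 1! × 2! × 4!) = 12600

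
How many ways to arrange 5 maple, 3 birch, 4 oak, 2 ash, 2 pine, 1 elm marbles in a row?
17! / (5! × 3! × 4! × 2! × 2! × 1!) = 5145940800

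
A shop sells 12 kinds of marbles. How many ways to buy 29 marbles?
C(29+12-1, 12-1) = C(40, 11) = 2311801440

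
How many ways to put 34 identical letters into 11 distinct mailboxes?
C(34+11-1, 11-1) = C(44, 10) = 2481256778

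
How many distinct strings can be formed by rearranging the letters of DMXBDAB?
7! / (2! × 2! × 1! × 1! × 1!) = 1260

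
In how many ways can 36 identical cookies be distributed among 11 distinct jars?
C(36+11-1, 11-1) = C(46, 10) = 4076350421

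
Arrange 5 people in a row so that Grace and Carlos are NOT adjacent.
Total - adjacent = 5! - (5-1)!×2 = 120 - 48 = 72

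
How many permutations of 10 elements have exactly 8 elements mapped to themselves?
Choose the 8 fixed points C(10,8) = 45, derange the rest: !2 = Σ_{j=0}^{2} (-1)^j·2!/j! = 2 - 2 + 1 = 1. Product = 45 × 1 = 45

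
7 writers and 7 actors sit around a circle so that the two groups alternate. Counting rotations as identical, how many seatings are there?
Fix one of the writers: (7-1)! ways for the remaining writers, × 7! ways for the actors = 720 × 5040 = 3628800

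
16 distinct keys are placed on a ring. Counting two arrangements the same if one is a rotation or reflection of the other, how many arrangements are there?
(16-1)!/2 = 1307674368000/2 = 653837184000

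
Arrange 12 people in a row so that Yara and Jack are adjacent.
Treat as block: (12-1)! × 2! = 39916800 × 2 = 79833600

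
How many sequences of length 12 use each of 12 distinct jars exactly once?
12! = 479001600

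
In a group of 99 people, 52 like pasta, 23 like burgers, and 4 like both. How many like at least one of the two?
|A∪B| = |A| + |B| - |A∩B| = 52 + 23 - 4 = 71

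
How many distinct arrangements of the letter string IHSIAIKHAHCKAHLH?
16! / (3! × 5! × 1! × 2! × 3! × 1! × 1!) = 2421619200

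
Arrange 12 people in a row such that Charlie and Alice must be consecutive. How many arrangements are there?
Treat the 2 as one block: (12-2+1)! × 2! = 39916800 × 2 = 79833600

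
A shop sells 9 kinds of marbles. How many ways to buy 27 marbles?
C(27+9-1, 9-1) = C(35, 8) = 23535820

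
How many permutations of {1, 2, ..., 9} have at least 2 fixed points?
Exactly j fixed points: C(9,j)·!(9-j); sum over j ≥ 2 (derangement numbers via !m = (m-1)·(!(m-1) + !(m-2)): !0..!7 = 1, 0, 1, 2, 9, 44, 265, 1854). Σ_{j=2}^{9} C(9,j)·!(9-j) = C(9,2)·!7 + C(9,3)·!6 + C(9,4)·!5 + C(9,5)·!4 + C(9,6)·!3 + C(9,7)·!2 + C(9,8)·!1 + C(9,9)·!0 = 36·1854 + 84·265 + 126·44 + 126·9 + 84·2 + 36·1 + 9·0 + 1·1 = 95887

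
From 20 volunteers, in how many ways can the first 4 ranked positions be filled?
P(20,4) = 20!/(20-4)! = 116280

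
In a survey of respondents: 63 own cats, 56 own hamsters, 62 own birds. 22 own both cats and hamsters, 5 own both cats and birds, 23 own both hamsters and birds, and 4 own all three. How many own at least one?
|A∪B∪C| = 63+56+62-22-5-23+4 = 135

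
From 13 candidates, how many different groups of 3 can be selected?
C(13,3) = 13!/(3!×10!) = 286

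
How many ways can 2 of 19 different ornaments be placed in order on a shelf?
P(19,2) = 19!/(19-2)! = 342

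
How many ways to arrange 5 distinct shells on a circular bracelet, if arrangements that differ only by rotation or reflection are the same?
(5-1)!/2 = 24/2 = 12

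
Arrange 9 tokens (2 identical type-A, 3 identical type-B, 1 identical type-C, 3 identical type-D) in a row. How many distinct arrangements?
9! / (2! × 3! × 1! × 3!) = 5040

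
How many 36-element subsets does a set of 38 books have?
C(38,36) = 38!/(36!×2!) = 703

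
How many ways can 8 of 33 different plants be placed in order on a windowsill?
P(33,8) = 33!/(33-8)! = 559809169920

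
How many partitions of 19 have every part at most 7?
Let r_j(i) = number of partitions of i into parts ≤ j, for i = 0..19. r_1(i) = 1 for all i; r_j(i) = r_{j-1}(i) + r_j(i-j). Rows j = 2..7: ≤2: 1 1 2 2 3 3 4 4 5 5 6 6 7 7 8 8 9 9 10 10; ≤3: 1 1 2 3 4 5 7 8 10 12 14 16 19 21 24 27 30 33 37 40; ≤4: 1 1 2 3 5 6 9 11 15 18 23 27 34 39 47 54 64 72 84 94; ≤5: 1 1 2 3 5 7 10 13 18 23 30 37 47 57 70 84 101 119 141 164; ≤6: 1 1 2 3 5 7 11 14 20 26 35 44 58 71 90 110 136 163 199 235; ≤7: 1 1 2 3 5 7 11 15 21 28 38 49 65 82 105 131 164 201 248 300. r_7(19) = 300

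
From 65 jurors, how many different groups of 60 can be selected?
C(65,60) = 65!/(60!×5!) = 8259888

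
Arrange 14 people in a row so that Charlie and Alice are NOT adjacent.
Total - adjacent = 14! - (14-1)!×2 = 87178291200 - 12454041600 = 74724249600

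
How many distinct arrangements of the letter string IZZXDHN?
7! / (1! × 1! × 1! × 1! × 2! × 1!) = 2520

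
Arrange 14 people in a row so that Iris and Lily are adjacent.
Treat as block: (14-1)! × 2! = 6227020800 × 2 = 12454041600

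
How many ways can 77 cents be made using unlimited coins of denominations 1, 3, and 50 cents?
Coefficient of x^77 in 1/(1-x^1) · 1/(1-x^3) · 1/(1-x^50). Case on j = number of 50-cent coins (j = 0..1); remainder r = 77 - 50j is made from {1,3} in ⌊r/3⌋+1 ways. r = 77, 27 → 26 + 10 = 36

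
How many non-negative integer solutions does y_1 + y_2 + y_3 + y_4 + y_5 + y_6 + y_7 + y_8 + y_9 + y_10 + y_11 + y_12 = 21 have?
C(21+12-1, 12-1) = C(32, 11) = 129024480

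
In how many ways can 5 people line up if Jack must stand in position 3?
Fix one position: (5-1)! = 24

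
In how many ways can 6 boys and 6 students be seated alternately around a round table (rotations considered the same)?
Fix one of the boys: (6-1)! ways for the remaining boys, × 6! ways for the students = 120 × 720 = 86400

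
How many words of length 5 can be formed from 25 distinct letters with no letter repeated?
P(25,5) = 25!/(25-5)! = 6375600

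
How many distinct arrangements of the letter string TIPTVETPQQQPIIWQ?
16! / (3! × 3! × 1! × 3! × 1! × 1! × 4!) = 4036032000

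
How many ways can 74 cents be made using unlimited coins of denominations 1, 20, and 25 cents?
Coefficient of x^74 in 1/(1-x^1) · 1/(1-x^20) · 1/(1-x^25). Case on j = number of 25-cent coins (j = 0..2); remainder r = 74 - 25j is made from {1,20} in ⌊r/20⌋+1 ways. r = 74, 49, 24 → 4 + 3 + 2 = 9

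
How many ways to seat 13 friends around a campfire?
Circular: fix one position, arrange the rest. (13-1)! = 479001600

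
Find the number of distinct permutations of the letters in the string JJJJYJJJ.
8! / (7! × 1!) = 8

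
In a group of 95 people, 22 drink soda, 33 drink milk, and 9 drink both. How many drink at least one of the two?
|A∪B| = |A| + |B| - |A∩B| = 22 + 33 - 9 = 46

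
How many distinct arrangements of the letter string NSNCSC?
6! / (2! × 2! × 2!) = 90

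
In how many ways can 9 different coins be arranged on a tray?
9! = 362880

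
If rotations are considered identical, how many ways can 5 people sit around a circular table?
Circular: fix one position, arrange the rest. (5-1)! = 24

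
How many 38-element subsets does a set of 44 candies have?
C(44,38) = 44!/(38!×6!) = 7059052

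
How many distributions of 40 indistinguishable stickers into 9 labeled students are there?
C(40+9-1, 9-1) = C(48, 8) = 377348994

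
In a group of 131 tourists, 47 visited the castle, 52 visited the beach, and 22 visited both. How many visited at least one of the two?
|A∪B| = |A| + |B| - |A∩B| = 47 + 52 - 22 = 77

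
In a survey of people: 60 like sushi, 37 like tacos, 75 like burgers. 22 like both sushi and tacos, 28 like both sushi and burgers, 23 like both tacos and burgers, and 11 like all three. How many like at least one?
|A∪B∪C| = 60+37+75-22-28-23+11 = 110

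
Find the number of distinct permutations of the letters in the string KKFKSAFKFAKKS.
13! / (3! × 6! × 2! × 2!) = 360360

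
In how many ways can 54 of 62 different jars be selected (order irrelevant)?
C(62,54) = 62!/(54!×8!) = 3381098545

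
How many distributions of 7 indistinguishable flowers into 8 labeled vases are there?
C(7+8-1, 8-1) = C(14, 7) = 3432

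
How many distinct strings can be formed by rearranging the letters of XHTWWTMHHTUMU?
13! / (3! × 2! × 2! × 1! × 2! × 3!) = 21621600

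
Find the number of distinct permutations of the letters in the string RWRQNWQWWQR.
11! / (4! × 3! × 1! × 3!) = 46200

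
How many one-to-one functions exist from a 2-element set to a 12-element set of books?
P(12,2) = 12!/(12-2)! = 132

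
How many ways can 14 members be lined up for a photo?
14! = 87178291200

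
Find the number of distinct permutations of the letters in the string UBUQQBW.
7! / (2! × 1! × 2! × 2!) = 630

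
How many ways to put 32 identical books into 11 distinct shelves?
C(32+11-1, 11-1) = C(42, 10) = 1471442973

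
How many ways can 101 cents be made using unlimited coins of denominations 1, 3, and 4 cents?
Coefficient of x^101 in 1/(1-x^1) · 1/(1-x^3) · 1/(1-x^4). Case on j = number of 4-cent coins (j = 0..25); remainder r = 101 - 4j is made from {1,3} in ⌊r/3⌋+1 ways. r = 101, 97, 93, 89, 85, 81, 77, 73, 69, 65, 61, 57, 53, 49, 45, 41, 37, 33, 29, 25, 21, 17, 13, 9, 5, 1 → 34 + 33 + 32 + 30 + 29 + 28 + 26 + 25 + 24 + 22 + 21 + 20 + 18 + 17 + 16 + 14 + 13 + 12 + 10 + 9 + 8 + 6 + 5 + 4 + 2 + 1 = 459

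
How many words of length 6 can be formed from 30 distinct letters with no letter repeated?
P(30,6) = 30!/(30-6)! = 427518000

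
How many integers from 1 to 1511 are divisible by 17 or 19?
⌊1511/17⌋ + ⌊1511/19⌋ - ⌊1511/323⌋ = 88 + 79 - 4 = 163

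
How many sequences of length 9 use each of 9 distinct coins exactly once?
9! = 362880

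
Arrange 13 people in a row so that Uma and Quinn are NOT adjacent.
Total - adjacent = 13! - (13-1)!×2 = 6227020800 - 958003200 = 5269017600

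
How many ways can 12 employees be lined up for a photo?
12! = 479001600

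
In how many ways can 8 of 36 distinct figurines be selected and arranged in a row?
P(36,8) = 36!/(36-8)! = 1220096908800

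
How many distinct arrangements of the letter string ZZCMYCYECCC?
11! / (1! × 5! × 2! × 2! × 1!) = 83160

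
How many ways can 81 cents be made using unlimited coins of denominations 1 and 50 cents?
Coefficient of x^81 in 1/(1-x^1) · 1/(1-x^50). Use j coins of 50 for j = 0..⌊81/50⌋ = 1, the rest in 1s: 1 + 1 = 2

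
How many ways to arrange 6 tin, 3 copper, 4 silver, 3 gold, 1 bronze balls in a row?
17! / (6! × 3! × 4! × 3! × 1!) = 571771200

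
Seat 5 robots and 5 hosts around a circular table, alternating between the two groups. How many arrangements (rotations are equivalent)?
Fix one of the robots: (5-1)! ways for the remaining robots, × 5! ways for the hosts = 24 × 120 = 2880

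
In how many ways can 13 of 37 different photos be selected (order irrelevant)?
C(37,13) = 37!/(13!×24!) = 3562467300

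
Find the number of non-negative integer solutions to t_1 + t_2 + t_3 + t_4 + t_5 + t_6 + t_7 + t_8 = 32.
C(32+8-1, 8-1) = C(39, 7) = 15380937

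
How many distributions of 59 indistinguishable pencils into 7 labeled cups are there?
C(59+7-1, 7-1) = C(65, 6) = 82598880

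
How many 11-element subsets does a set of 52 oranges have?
C(52,11) = 52!/(11!×41!) = 60403728840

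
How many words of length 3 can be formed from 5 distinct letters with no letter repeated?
P(5,3) = 5!/(5-3)! = 60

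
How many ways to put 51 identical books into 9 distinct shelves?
C(51+9-1, 9-1) = C(59, 8) = 2217471399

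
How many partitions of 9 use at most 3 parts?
By conjugation, equals partitions of 9 into parts ≤ 3. Let r_j(i) = number of partitions of i into parts ≤ j, for i = 0..9. r_1(i) = 1 for all i; r_j(i) = r_{j-1}(i) + r_j(i-j). Rows j = 2..3: ≤2: 1 1 2 2 3 3 4 4 5 5; ≤3: 1 1 2 3 4 5 7 8 10 12. r_3(9) = 12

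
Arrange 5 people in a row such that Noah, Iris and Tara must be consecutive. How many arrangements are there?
Treat the 3 as one block: (5-3+1)! × 3! = 6 × 6 = 36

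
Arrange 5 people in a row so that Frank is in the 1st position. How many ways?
Fix one position: (5-1)! = 24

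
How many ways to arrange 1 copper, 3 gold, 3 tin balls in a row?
7! / (1! × 3! × 3!) = 140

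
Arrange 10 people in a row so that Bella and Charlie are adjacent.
Treat as block: (10-1)! × 2! = 362880 × 2 = 725760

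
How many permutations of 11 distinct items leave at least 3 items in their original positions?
Exactly j fixed points: C(11,j)·!(11-j); sum over j ≥ 3 (derangement numbers via !m = (m-1)·(!(m-1) + !(m-2)): !0..!8 = 1, 0, 1, 2, 9, 44, 265, 1854, 14833). Σ_{j=3}^{11} C(11,j)·!(11-j) = C(11,3)·!8 + C(11,4)·!7 + C(11,5)·!6 + C(11,6)·!5 + C(11,7)·!4 + C(11,8)·!3 + C(11,9)·!2 + C(11,10)·!1 + C(11,11)·!0 = 165·14833 + 330·1854 + 462·265 + 462·44 + 330·9 + 165·2 + 55·1 + 11·0 + 1·1 = 3205379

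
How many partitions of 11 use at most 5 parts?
By conjugation, equals partitions of 11 into parts ≤ 5. Let r_j(i) = number of partitions of i into parts ≤ j, for i = 0..11. r_1(i) = 1 for all i; r_j(i) = r_{j-1}(i) + r_j(i-j). Rows j = 2..5: ≤2: 1 1 2 2 3 3 4 4 5 5 6 6; ≤3: 1 1 2 3 4 5 7 8 10 12 14 16; ≤4: 1 1 2 3 5 6 9 11 15 18 23 27; ≤5: 1 1 2 3 5 7 10 13 18 23 30 37. r_5(11) = 37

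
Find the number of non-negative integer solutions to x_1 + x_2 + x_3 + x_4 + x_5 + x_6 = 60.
C(60+6-1, 6-1) = C(65, 5) = 8259888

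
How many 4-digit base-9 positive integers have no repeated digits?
First digit: 8 choices (nonzero). Then descending: 8 × 8 × 7 × 6 = 2688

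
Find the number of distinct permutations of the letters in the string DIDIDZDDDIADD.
13! / (1! × 1! × 3! × 8!) = 25740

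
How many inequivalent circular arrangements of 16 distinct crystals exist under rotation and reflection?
(16-1)!/2 = 1307674368000/2 = 653837184000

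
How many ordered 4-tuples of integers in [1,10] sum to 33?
Coefficient of x^33 in (x + x² + ... + x^10)^4. By inclusion-exclusion on dice exceeding 10: Σ_j (-1)^j C(4,j)·C(33-1-10j, 3) = C(4,0)·C(32,3) - C(4,1)·C(22,3) + C(4,2)·C(12,3) = 1·4960 - 4·1540 + 6·220 = 120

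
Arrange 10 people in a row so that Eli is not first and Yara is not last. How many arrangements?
By inclusion-exclusion: 10! - 2×(10-1)! + (10-2)! = 3628800 - 725760 + 40320 = 2943360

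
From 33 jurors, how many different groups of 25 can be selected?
C(33,25) = 33!/(25!×8!) = 13884156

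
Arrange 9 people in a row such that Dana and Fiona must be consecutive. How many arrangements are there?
Treat the 2 as one block: (9-2+1)! × 2! = 40320 × 2 = 80640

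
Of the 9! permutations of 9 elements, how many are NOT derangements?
Complement of the derangements. !9 = Σ_{j=0}^{9} (-1)^j·9!/j! = 362880 - 362880 + 181440 - 60480 + 15120 - 3024 + 504 - 72 + 9 - 1 = 133496. 9! - !9 = 362880 - 133496 = 229384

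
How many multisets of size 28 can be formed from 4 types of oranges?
C(28+4-1, 4-1) = C(31, 3) = 4495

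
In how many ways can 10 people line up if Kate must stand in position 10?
Fix one position: (10-1)! = 362880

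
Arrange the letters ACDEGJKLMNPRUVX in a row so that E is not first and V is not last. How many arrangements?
By inclusion-exclusion: 15! - 2×(15-1)! + (15-2)! = 1307674368000 - 174356582400 + 6227020800 = 1139544806400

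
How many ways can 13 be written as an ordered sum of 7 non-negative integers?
C(13+7-1, 7-1) = C(19, 6) = 27132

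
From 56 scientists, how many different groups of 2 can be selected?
C(56,2) = 56!/(2!×54!) = 1540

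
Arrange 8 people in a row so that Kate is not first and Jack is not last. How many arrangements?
By inclusion-exclusion: 8! - 2×(8-1)! + (8-2)! = 40320 - 10080 + 720 = 30960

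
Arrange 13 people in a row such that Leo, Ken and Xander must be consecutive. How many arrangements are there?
Treat the 3 as one block: (13-3+1)! × 3! = 39916800 × 6 = 239500800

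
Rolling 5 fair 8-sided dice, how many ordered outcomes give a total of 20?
Coefficient of x^20 in (x + x² + ... + x^8)^5. By inclusion-exclusion on dice exceeding 8: Σ_j (-1)^j C(5,j)·C(20-1-8j, 4) = C(5,0)·C(19,4) - C(5,1)·C(11,4) = 1·3876 - 5·330 = 2226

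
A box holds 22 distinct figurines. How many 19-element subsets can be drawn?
C(22,19) = 22!/(19!×3!) = 1540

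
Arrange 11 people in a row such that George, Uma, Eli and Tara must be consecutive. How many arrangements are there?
Treat the 4 as one block: (11-4+1)! × 4! = 40320 × 24 = 967680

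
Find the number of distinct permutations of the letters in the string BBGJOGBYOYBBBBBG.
16! / (8! × 2! × 1! × 2! × 3!) = 21621600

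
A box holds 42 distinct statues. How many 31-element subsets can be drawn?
C(42,31) = 42!/(31!×11!) = 4280561376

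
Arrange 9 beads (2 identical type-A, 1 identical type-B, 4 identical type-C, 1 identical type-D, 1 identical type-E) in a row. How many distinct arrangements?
9! / (2! × 1! × 4! × 1! × 1!) = 7560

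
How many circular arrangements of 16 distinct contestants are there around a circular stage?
Circular: fix one position, arrange the rest. (16-1)! = 1307674368000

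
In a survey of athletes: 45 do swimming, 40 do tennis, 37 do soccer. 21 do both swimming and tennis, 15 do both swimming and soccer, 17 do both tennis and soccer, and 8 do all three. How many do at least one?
|A∪B∪C| = 45+40+37-21-15-17+8 = 77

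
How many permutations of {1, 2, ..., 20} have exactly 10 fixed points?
Choose the 10 fixed points C(20,10) = 184756, derange the rest: !10 = Σ_{j=0}^{10} (-1)^j·10!/j! = 3628800 - 3628800 + 1814400 - 604800 + 151200 - 30240 + 5040 - 720 + 90 - 10 + 1 = 1334961. Product = 184756 × 1334961 = 246642054516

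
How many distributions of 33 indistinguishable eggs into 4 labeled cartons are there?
C(33+4-1, 4-1) = C(36, 3) = 7140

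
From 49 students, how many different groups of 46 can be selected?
C(49,46) = 49!/(46!×3!) = 18424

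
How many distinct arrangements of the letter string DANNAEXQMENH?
12! / (2! × 2! × 1! × 1! × 3! × 1! × 1! × 1!) = 19958400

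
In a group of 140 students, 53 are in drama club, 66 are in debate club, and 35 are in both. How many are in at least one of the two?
|A∪B| = |A| + |B| - |A∩B| = 53 + 66 - 35 = 84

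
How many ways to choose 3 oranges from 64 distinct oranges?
C(64,3) = 64!/(3!×61!) = 41664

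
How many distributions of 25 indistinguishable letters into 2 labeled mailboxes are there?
C(25+2-1, 2-1) = C(26, 1) = 26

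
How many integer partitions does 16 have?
Pentagonal recurrence p(n) = p(n-1) + p(n-2) - p(n-5) - p(n-7) + p(n-12) + p(n-15) - ... gives p(0..15) = 1, 1, 2, 3, 5, 7, 11, 15, 22, 30, 42, 56, 77, 101, 135, 176. p(16) = p(15) + p(14) - p(11) - p(9) + p(4) + p(1) = 176 + 135 - 56 - 30 + 5 + 1 = 231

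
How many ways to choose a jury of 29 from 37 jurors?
C(37,29) = 37!/(29!×8!) = 38608020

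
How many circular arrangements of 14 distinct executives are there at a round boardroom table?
Circular: fix one position, arrange the rest. (14-1)! = 6227020800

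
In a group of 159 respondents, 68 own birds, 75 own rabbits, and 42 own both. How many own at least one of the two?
|A∪B| = |A| + |B| - |A∩B| = 68 + 75 - 42 = 101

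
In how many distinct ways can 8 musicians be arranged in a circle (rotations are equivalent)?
Circular: fix one position, arrange the rest. (8-1)! = 5040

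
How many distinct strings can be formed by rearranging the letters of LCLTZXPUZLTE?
12! / (2! × 2! × 1! × 1! × 1! × 1! × 3! × 1!) = 19958400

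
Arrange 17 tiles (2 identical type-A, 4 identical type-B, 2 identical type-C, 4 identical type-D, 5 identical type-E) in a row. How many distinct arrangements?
17! / (2! × 4! × 2! × 4! × 5!) = 1286485200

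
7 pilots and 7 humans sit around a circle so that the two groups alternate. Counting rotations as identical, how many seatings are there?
Fix one of the pilots: (7-1)! ways for the remaining pilots, × 7! ways for the humans = 720 × 5040 = 3628800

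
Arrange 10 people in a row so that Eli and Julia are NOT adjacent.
Total - adjacent = 10! - (10-1)!×2 = 3628800 - 725760 = 2903040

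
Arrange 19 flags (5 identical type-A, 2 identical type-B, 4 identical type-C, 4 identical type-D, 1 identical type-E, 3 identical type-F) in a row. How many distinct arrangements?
19! / (5! × 2! × 4! × 4! × 1! × 3!) = 146659312800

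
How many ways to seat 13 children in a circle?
Circular: fix one position, arrange the rest. (13-1)! = 479001600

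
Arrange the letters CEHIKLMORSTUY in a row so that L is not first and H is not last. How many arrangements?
By inclusion-exclusion: 13! - 2×(13-1)! + (13-2)! = 6227020800 - 958003200 + 39916800 = 5308934400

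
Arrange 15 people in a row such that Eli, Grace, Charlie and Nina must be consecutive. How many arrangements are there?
Treat the 4 as one block: (15-4+1)! × 4! = 479001600 × 24 = 11496038400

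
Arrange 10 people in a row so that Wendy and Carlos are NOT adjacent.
Total - adjacent = 10! - (10-1)!×2 = 3628800 - 725760 = 2903040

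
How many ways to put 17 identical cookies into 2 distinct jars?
C(17+2-1, 2-1) = C(18, 1) = 18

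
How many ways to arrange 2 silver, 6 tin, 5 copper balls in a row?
13! / (2! × 6! × 5!) = 36036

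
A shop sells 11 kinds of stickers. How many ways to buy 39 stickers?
C(39+11-1, 11-1) = C(49, 10) = 8217822536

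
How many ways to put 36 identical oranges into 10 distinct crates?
C(36+10-1, 10-1) = C(45, 9) = 886163135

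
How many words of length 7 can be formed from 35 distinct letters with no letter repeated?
P(35,7) = 35!/(35-7)! = 33891580800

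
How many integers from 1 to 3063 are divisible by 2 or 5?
⌊3063/2⌋ + ⌊3063/5⌋ - ⌊3063/10⌋ = 1531 + 612 - 306 = 1837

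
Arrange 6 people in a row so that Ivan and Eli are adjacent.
Treat as block: (6-1)! × 2! = 120 × 2 = 240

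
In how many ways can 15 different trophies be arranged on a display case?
15! = 1307674368000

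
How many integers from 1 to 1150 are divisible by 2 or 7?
⌊1150/2⌋ + ⌊1150/7⌋ - ⌊1150/14⌋ = 575 + 164 - 82 = 657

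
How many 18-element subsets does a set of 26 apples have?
C(26,18) = 26!/(18!×8!) = 1562275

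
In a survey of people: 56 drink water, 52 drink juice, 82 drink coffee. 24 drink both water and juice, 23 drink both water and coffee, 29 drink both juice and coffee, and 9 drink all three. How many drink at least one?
|A∪B∪C| = 56+52+82-24-23-29+9 = 123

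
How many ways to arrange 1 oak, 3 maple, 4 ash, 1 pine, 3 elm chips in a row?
12! / (1! × 3! × 4! × 1! × 3!) = 554400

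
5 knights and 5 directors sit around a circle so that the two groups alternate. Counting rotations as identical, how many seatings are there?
Fix one of the knights: (5-1)! ways for the remaining knights, × 5! ways for the directors = 24 × 120 = 2880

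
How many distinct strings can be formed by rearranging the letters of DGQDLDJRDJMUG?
13! / (1! × 1! × 1! × 4! × 2! × 1! × 2! × 1!) = 64864800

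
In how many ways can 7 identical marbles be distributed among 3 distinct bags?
C(7+3-1, 3-1) = C(9, 2) = 36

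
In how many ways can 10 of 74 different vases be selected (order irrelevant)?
C(74,10) = 74!/(10!×64!) = 718406958841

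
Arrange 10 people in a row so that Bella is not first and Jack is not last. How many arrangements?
By inclusion-exclusion: 10! - 2×(10-1)! + (10-2)! = 3628800 - 725760 + 40320 = 2943360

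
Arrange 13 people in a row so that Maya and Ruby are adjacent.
Treat as block: (13-1)! × 2! = 479001600 × 2 = 958003200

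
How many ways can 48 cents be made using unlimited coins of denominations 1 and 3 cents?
Coefficient of x^48 in 1/(1-x^1) · 1/(1-x^3). Use j coins of 3 for j = 0..⌊48/3⌋ = 16, the rest in 1s: 16 + 1 = 17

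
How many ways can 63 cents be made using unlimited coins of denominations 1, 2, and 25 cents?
Coefficient of x^63 in 1/(1-x^1) · 1/(1-x^2) · 1/(1-x^25). Case on j = number of 25-cent coins (j = 0..2); remainder r = 63 - 25j is made from {1,2} in ⌊r/2⌋+1 ways. r = 63, 38, 13 → 32 + 20 + 7 = 59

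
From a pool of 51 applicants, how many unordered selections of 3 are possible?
C(51,3) = 51!/(3!×48!) = 20825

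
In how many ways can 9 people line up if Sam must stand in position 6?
Fix one position: (9-1)! = 40320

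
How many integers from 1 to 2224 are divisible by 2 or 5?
⌊2224/2⌋ + ⌊2224/5⌋ - ⌊2224/10⌋ = 1112 + 444 - 222 = 1334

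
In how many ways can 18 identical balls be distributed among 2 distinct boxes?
C(18+2-1, 2-1) = C(19, 1) = 19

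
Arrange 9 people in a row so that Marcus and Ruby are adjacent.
Treat as block: (9-1)! × 2! = 40320 × 2 = 80640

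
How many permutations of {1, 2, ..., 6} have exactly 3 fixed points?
Choose the 3 fixed points C(6,3) = 20, derange the rest: !3 = Σ_{j=0}^{3} (-1)^j·3!/j! = 6 - 6 + 3 - 1 = 2. Product = 20 × 2 = 40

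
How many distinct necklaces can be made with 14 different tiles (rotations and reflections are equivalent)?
(14-1)!/2 = 6227020800/2 = 3113510400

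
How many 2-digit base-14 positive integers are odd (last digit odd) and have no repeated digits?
Last∈{1,3,5,7,9,11,13}. Last=0: 0. Last nonzero: 7×12×P(12,0) = 84. Total = 84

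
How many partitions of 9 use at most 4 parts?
By conjugation, equals partitions of 9 into parts ≤ 4. Let r_j(i) = number of partitions of i into parts ≤ j, for i = 0..9. r_1(i) = 1 for all i; r_j(i) = r_{j-1}(i) + r_j(i-j). Rows j = 2..4: ≤2: 1 1 2 2 3 3 4 4 5 5; ≤3: 1 1 2 3 4 5 7 8 10 12; ≤4: 1 1 2 3 5 6 9 11 15 18. r_4(9) = 18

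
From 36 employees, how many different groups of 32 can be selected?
C(36,32) = 36!/(32!×4!) = 58905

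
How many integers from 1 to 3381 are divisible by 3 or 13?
⌊3381/3⌋ + ⌊3381/13⌋ - ⌊3381/39⌋ = 1127 + 260 - 86 = 1301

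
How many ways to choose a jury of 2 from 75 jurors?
C(75,2) = 75!/(2!×73!) = 2775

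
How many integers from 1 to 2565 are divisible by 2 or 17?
⌊2565/2⌋ + ⌊2565/17⌋ - ⌊2565/34⌋ = 1282 + 150 - 75 = 1357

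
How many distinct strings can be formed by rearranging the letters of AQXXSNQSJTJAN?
13! / (2! × 2! × 2! × 2! × 1! × 2! × 2!) = 97297200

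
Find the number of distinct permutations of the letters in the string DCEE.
4! / (1! × 2! × 1!) = 12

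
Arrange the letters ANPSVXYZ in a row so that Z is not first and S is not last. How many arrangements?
By inclusion-exclusion: 8! - 2×(8-1)! + (8-2)! = 40320 - 10080 + 720 = 30960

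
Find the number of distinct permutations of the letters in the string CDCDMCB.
7! / (3! × 1! × 1! × 2!) = 420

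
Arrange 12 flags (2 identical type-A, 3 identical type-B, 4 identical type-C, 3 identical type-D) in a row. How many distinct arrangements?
12! / (2! × 3! × 4! × 3!) = 277200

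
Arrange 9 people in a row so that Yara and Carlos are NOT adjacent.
Total - adjacent = 9! - (9-1)!×2 = 362880 - 80640 = 282240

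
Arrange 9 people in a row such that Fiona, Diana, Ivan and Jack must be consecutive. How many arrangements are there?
Treat the 4 as one block: (9-4+1)! × 4! = 720 × 24 = 17280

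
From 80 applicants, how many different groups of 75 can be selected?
C(80,75) = 80!/(75!×5!) = 24040016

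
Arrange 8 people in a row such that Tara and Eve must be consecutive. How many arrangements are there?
Treat the 2 as one block: (8-2+1)! × 2! = 5040 × 2 = 10080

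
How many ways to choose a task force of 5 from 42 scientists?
C(42,5) = 42!/(5!×37!) = 850668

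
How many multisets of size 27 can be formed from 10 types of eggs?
C(27+10-1, 10-1) = C(36, 9) = 94143280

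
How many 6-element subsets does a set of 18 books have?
C(18,6) = 18!/(6!×12!) = 18564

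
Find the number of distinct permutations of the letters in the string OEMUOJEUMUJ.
11! / (2! × 2! × 3! × 2! × 2!) = 415800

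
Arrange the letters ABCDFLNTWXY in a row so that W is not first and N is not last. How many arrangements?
By inclusion-exclusion: 11! - 2×(11-1)! + (11-2)! = 39916800 - 7257600 + 362880 = 33022080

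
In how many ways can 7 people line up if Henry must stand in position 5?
Fix one position: (7-1)! = 720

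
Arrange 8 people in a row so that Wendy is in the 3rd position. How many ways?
Fix one position: (8-1)! = 5040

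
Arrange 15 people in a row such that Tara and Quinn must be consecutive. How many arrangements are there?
Treat the 2 as one block: (15-2+1)! × 2! = 87178291200 × 2 = 174356582400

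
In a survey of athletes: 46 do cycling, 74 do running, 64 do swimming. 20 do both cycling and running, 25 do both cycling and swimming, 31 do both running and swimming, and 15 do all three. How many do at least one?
|A∪B∪C| = 46+74+64-20-25-31+15 = 123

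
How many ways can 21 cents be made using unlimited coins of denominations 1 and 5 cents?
Coefficient of x^21 in 1/(1-x^1) · 1/(1-x^5). Use j coins of 5 for j = 0..⌊21/5⌋ = 4, the rest in 1s: 4 + 1 = 5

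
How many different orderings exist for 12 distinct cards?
12! = 479001600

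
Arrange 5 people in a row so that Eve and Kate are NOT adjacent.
Total - adjacent = 5! - (5-1)!×2 = 120 - 48 = 72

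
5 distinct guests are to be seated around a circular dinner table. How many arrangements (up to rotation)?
Circular: fix one position, arrange the rest. (5-1)! = 24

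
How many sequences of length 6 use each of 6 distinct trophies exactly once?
6! = 720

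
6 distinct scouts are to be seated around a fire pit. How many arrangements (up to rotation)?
Circular: fix one position, arrange the rest. (6-1)! = 120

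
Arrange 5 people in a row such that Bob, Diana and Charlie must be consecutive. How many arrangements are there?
Treat the 3 as one block: (5-3+1)! × 3! = 6 × 6 = 36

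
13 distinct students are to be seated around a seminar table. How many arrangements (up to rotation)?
Circular: fix one position, arrange the rest. (13-1)! = 479001600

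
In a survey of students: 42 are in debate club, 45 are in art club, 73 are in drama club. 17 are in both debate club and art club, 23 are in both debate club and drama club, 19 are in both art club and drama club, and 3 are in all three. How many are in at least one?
|A∪B∪C| = 42+45+73-17-23-19+3 = 104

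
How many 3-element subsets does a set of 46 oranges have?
C(46,3) = 46!/(3!×43!) = 15180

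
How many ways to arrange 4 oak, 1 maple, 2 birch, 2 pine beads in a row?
9! / (4! × 1! × 2! × 2!) = 3780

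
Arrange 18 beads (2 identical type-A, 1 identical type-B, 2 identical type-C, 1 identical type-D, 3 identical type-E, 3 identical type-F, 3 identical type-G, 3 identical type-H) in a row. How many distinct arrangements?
18! / (2! × 1! × 2! × 1! × 3! × 3! × 3! × 3!) = 1235025792000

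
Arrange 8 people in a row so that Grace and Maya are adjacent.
Treat as block: (8-1)! × 2! = 5040 × 2 = 10080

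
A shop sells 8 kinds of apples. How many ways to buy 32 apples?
C(32+8-1, 8-1) = C(39, 7) = 15380937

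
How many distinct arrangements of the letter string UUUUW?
5! / (1! × 4!) = 5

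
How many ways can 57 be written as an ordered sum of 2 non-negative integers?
C(57+2-1, 2-1) = C(58, 1) = 58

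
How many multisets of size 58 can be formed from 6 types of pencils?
C(58+6-1, 6-1) = C(63, 5) = 7028847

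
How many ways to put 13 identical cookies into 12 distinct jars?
C(13+12-1, 12-1) = C(24, 11) = 2496144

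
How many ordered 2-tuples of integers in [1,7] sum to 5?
Coefficient of x^5 in (x + x² + ... + x^7)^2. By inclusion-exclusion on dice exceeding 7: Σ_j (-1)^j C(2,j)·C(5-1-7j, 1) = C(2,0)·C(4,1) = 1·4 = 4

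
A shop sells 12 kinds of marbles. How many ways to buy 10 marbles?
C(10+12-1, 12-1) = C(21, 11) = 352716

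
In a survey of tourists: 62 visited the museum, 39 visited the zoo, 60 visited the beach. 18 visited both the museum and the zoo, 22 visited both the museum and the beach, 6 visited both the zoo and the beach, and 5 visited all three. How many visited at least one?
|A∪B∪C| = 62+39+60-18-22-6+5 = 120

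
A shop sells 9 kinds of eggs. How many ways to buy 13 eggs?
C(13+9-1, 9-1) = C(21, 8) = 203490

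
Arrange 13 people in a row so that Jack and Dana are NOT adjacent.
Total - adjacent = 13! - (13-1)!×2 = 6227020800 - 958003200 = 5269017600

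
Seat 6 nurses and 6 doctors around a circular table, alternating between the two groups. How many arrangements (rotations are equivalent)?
Fix one of the nurses: (6-1)! ways for the remaining nurses, × 6! ways for the doctors = 120 × 720 = 86400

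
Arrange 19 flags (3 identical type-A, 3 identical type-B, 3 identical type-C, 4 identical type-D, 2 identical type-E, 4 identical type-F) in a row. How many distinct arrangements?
19! / (3! × 3! × 3! × 4! × 2! × 4!) = 488864376000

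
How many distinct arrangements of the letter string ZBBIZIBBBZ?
10! / (5! × 3! × 2!) = 2520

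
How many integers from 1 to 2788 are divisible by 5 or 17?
⌊2788/5⌋ + ⌊2788/17⌋ - ⌊2788/85⌋ = 557 + 164 - 32 = 689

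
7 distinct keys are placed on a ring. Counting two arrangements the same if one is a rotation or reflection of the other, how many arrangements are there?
(7-1)!/2 = 720/2 = 360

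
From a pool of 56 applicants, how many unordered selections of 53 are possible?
C(56,53) = 56!/(53!×3!) = 27720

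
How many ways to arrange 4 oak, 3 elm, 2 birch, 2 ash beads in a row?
11! / (4! × 3! × 2! × 2!) = 69300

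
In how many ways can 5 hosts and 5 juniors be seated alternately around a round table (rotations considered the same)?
Fix one of the hosts: (5-1)! ways for the remaining hosts, × 5! ways for the juniors = 24 × 120 = 2880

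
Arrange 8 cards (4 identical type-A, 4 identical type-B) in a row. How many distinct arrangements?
8! / (4! × 4!) = 70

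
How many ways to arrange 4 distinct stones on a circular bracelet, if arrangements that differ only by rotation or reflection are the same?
(4-1)!/2 = 6/2 = 3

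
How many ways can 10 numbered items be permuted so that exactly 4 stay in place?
Choose the 4 fixed points C(10,4) = 210, derange the rest: !6 = Σ_{j=0}^{6} (-1)^j·6!/j! = 720 - 720 + 360 - 120 + 30 - 6 + 1 = 265. Product = 210 × 265 = 55650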